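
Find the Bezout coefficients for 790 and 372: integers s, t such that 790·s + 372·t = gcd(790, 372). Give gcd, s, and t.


Euclidean algorithm on (790, 372) — divide until remainder is 0:
  790 = 2 · 372 + 46
  372 = 8 · 46 + 4
  46 = 11 · 4 + 2
  4 = 2 · 2 + 0
gcd(790, 372) = 2.
Track Bezout coefficients alongside the remainders: start with r₀ = 790 = a·1 + b·0 (s = 1, t = 0) and r₁ = 372 = a·0 + b·1 (s = 0, t = 1); each new remainder r_{k+1} = r_{k-1} − q_k·r_k inherits s_{k+1} = s_{k-1} − q_k·s_k, t_{k+1} = t_{k-1} − q_k·t_k, so r_k = a·s_k + b·t_k at every step:
  q = 2: r = 46, s = 1 − 2·0 = 1, t = 0 − 2·1 = -2  (check: 790·1 + 372·(-2) = 46)
  q = 8: r = 4, s = 0 − 8·1 = -8, t = 1 − 8·(-2) = 17  (check: 790·(-8) + 372·17 = 4)
  q = 11: r = 2, s = 1 − 11·(-8) = 89, t = -2 − 11·17 = -189  (check: 790·89 + 372·(-189) = 2)
The row with r = 2 (the gcd) gives the Bezout coefficients s = 89, t = -189.
Result: 790 · (89) + 372 · (-189) = 2.

gcd(790, 372) = 2; s = 89, t = -189 (check: 790·89 + 372·(-189) = 2).


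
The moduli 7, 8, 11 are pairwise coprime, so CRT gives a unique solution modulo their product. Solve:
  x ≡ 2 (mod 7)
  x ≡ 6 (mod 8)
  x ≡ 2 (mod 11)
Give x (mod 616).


Moduli 7, 8, 11 are pairwise coprime; by CRT there is a unique solution modulo M = 7 · 8 · 11 = 616.
Solve pairwise, accumulating the modulus:
  Start with x ≡ 2 (mod 7).
  Combine with x ≡ 6 (mod 8): since gcd(7, 8) = 1, we get a unique residue mod 56.
    Write x = 2 + 7·t and substitute into x ≡ 6 (mod 8): 7·t ≡ 6 − 2 = 4 (mod 8).
    The inverse of 7 mod 8 is 7 (since 7·7 = 49 = 6·8 + 1), so t ≡ 7·4 = 28 ≡ 4 (mod 8).
    Then x = 2 + 7·4 = 30, valid modulo lcm(7, 8) = 56: x ≡ 30 (mod 56).
  Combine with x ≡ 2 (mod 11): since gcd(56, 11) = 1, we get a unique residue mod 616.
    Write x = 30 + 56·t and substitute into x ≡ 2 (mod 11): 56·t ≡ 2 − 30 = -28 (mod 11).
    Reduce coefficients mod 11: 1·t ≡ 5 (mod 11).
    So t ≡ 5 (mod 11).
    Then x = 30 + 56·5 = 310, valid modulo lcm(56, 11) = 616: x ≡ 310 (mod 616).
Verify: 310 mod 7 = 2 ✓, 310 mod 8 = 6 ✓, 310 mod 11 = 2 ✓.

x ≡ 310 (mod 616).


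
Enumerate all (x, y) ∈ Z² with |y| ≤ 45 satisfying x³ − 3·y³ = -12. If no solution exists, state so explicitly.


The equation is x³ - 3y³ = -12. For fixed y, x³ = 3·y³ − 12, so a solution requires the RHS to be a perfect cube.
Strategy: iterate y from -45 to 45, compute RHS = 3·y³ − 12, and check whether it is a (positive or negative) perfect cube.
Check small values of y:
  y = 0: RHS = -12 is not a perfect cube.
  y = 1: RHS = -9 is not a perfect cube.
  y = -1: RHS = -15 is not a perfect cube.
  y = 2: RHS = 12 is not a perfect cube.
  y = -2: RHS = -36 is not a perfect cube.
  y = 3: RHS = 69 is not a perfect cube.
  y = -3: RHS = -93 is not a perfect cube.
Continuing the search up to |y| = 45 finds no solutions either.
No (x, y) in the scanned range satisfies the equation.

No integer solutions with |y| ≤ 45.


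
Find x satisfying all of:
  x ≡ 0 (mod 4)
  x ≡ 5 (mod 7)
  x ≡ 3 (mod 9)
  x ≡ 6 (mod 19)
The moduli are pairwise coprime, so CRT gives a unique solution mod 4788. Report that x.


Product of moduli M = 4 · 7 · 9 · 19 = 4788.
Merge one congruence at a time:
  Start: x ≡ 0 (mod 4).
  Combine with x ≡ 5 (mod 7); new modulus lcm = 28.
    Write x = 0 + 4·t and substitute into x ≡ 5 (mod 7): 4·t ≡ 5 − 0 = 5 (mod 7).
    The inverse of 4 mod 7 is 2 (since 4·2 = 8 = 1·7 + 1), so t ≡ 2·5 = 10 ≡ 3 (mod 7).
    Then x = 0 + 4·3 = 12, valid modulo lcm(4, 7) = 28: x ≡ 12 (mod 28).
  Combine with x ≡ 3 (mod 9); new modulus lcm = 252.
    Write x = 12 + 28·t and substitute into x ≡ 3 (mod 9): 28·t ≡ 3 − 12 = -9 (mod 9).
    Reduce coefficients mod 9: 1·t ≡ 0 (mod 9).
    So t ≡ 0 (mod 9).
    Then x = 12 + 28·0 = 12, valid modulo lcm(28, 9) = 252: x ≡ 12 (mod 252).
  Combine with x ≡ 6 (mod 19); new modulus lcm = 4788.
    Write x = 12 + 252·t and substitute into x ≡ 6 (mod 19): 252·t ≡ 6 − 12 = -6 (mod 19).
    Reduce coefficients mod 19: 5·t ≡ 13 (mod 19).
    The inverse of 5 mod 19 is 4 (since 5·4 = 20 = 1·19 + 1), so t ≡ 4·13 = 52 ≡ 14 (mod 19).
    Then x = 12 + 252·14 = 3540, valid modulo lcm(252, 19) = 4788: x ≡ 3540 (mod 4788).
Verify against each original: 3540 mod 4 = 0, 3540 mod 7 = 5, 3540 mod 9 = 3, 3540 mod 19 = 6.

x ≡ 3540 (mod 4788).


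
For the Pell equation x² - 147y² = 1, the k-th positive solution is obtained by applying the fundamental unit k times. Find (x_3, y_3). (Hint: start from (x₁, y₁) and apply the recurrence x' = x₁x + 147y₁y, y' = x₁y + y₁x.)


Step 1: Find the fundamental solution (x₁, y₁) of x² - 147y² = 1.
  Expand √147 as a continued fraction. a₀ = ⌊√147⌋ = 12; iterate m_{k+1} = d_k·a_k − m_k, d_{k+1} = (147 − m_{k+1}²)/d_k, a_{k+1} = ⌊(a₀ + m_{k+1})/d_{k+1}⌋ (starting m₀ = 0, d₀ = 1), with convergents p_k = a_k·p_{k-1} + p_{k-2}, q_k = a_k·q_{k-1} + q_{k-2} (p₋₁ = 1, q₋₁ = 0):
  k = 0: a₀ = 12; p₀/q₀ = 12/1; p₀² − 147·q₀² = 144 − 147 = -3.
  k = 1: m = 12, d = 3, a = ⌊(12 + 12)/3⌋ = 8; p/q = (8·12 + 1)/(8·1 + 0) = 97/8; p² − 147·q² = 9409 − 9408 = 1.
  The first convergent with p² − 147·q² = 1 gives the fundamental solution (x₁, y₁) = (97, 8).
Step 2: Apply the recurrence (x_{n+1}, y_{n+1}) = (x₁x_n + 147y₁y_n, x₁y_n + y₁x_n) repeatedly.
  From (x_1, y_1) = (97, 8): x_2 = 97·97 + 147·8·8 = 18817; y_2 = 97·8 + 8·97 = 1552.
  From (x_2, y_2) = (18817, 1552): x_3 = 97·18817 + 147·8·1552 = 3650401; y_3 = 97·1552 + 8·18817 = 301080.
Step 3: Verify x_3² - 147·y_3² = 13325427460801 - 13325427460800 = 1 (should be 1). ✓

(x_1, y_1) = (97, 8); (x_3, y_3) = (3650401, 301080).


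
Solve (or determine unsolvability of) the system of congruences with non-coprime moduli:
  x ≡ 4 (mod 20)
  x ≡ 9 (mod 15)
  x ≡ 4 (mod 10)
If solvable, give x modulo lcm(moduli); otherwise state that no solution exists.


Moduli 20, 15, 10 are not pairwise coprime, so CRT works modulo lcm(m_i) when all pairwise compatibility conditions hold.
Pairwise compatibility: gcd(m_i, m_j) must divide a_i - a_j for every pair.
Merge one congruence at a time:
  Start: x ≡ 4 (mod 20).
  Combine with x ≡ 9 (mod 15): gcd(20, 15) = 5; 9 - 4 = 5, which IS divisible by 5, so compatible.
    Write x = 4 + 20·t and substitute into x ≡ 9 (mod 15): 20·t ≡ 9 − 4 = 5 (mod 15).
    Divide the congruence (and modulus) by g = 5: 4·t ≡ 1 (mod 3).
    Reduce coefficients mod 3: 1·t ≡ 1 (mod 3).
    So t ≡ 1 (mod 3).
    Then x = 4 + 20·1 = 24, valid modulo lcm(20, 15) = 60: x ≡ 24 (mod 60).
  Combine with x ≡ 4 (mod 10): gcd(60, 10) = 10; 4 - 24 = -20, which IS divisible by 10, so compatible.
    Write x = 24 + 60·t and substitute into x ≡ 4 (mod 10): 60·t ≡ 4 − 24 = -20 (mod 10).
    Divide the congruence (and modulus) by g = 10: 6·t ≡ -2 (mod 1).
    Modulo 1 every t works; take t = 0.
    Then x = 24 + 60·0 = 24, valid modulo lcm(60, 10) = 60: x ≡ 24 (mod 60).
Verify: 24 mod 20 = 4, 24 mod 15 = 9, 24 mod 10 = 4.

x ≡ 24 (mod 60).


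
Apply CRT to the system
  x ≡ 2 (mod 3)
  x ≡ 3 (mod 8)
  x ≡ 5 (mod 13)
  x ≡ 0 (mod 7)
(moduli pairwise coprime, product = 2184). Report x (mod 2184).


Product of moduli M = 3 · 8 · 13 · 7 = 2184.
Merge one congruence at a time:
  Start: x ≡ 2 (mod 3).
  Combine with x ≡ 3 (mod 8); new modulus lcm = 24.
    Write x = 2 + 3·t and substitute into x ≡ 3 (mod 8): 3·t ≡ 3 − 2 = 1 (mod 8).
    The inverse of 3 mod 8 is 3 (since 3·3 = 9 = 1·8 + 1), so t ≡ 3·1 = 3 ≡ 3 (mod 8).
    Then x = 2 + 3·3 = 11, valid modulo lcm(3, 8) = 24: x ≡ 11 (mod 24).
  Combine with x ≡ 5 (mod 13); new modulus lcm = 312.
    Write x = 11 + 24·t and substitute into x ≡ 5 (mod 13): 24·t ≡ 5 − 11 = -6 (mod 13).
    Reduce coefficients mod 13: 11·t ≡ 7 (mod 13).
    The inverse of 11 mod 13 is 6 (since 11·6 = 66 = 5·13 + 1), so t ≡ 6·7 = 42 ≡ 3 (mod 13).
    Then x = 11 + 24·3 = 83, valid modulo lcm(24, 13) = 312: x ≡ 83 (mod 312).
  Combine with x ≡ 0 (mod 7); new modulus lcm = 2184.
    Write x = 83 + 312·t and substitute into x ≡ 0 (mod 7): 312·t ≡ 0 − 83 = -83 (mod 7).
    Reduce coefficients mod 7: 4·t ≡ 1 (mod 7).
    The inverse of 4 mod 7 is 2 (since 4·2 = 8 = 1·7 + 1), so t ≡ 2·1 = 2 ≡ 2 (mod 7).
    Then x = 83 + 312·2 = 707, valid modulo lcm(312, 7) = 2184: x ≡ 707 (mod 2184).
Verify against each original: 707 mod 3 = 2, 707 mod 8 = 3, 707 mod 13 = 5, 707 mod 7 = 0.

x ≡ 707 (mod 2184).


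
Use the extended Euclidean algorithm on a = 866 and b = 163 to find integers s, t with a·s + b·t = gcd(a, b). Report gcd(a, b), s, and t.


Euclidean algorithm on (866, 163) — divide until remainder is 0:
  866 = 5 · 163 + 51
  163 = 3 · 51 + 10
  51 = 5 · 10 + 1
  10 = 10 · 1 + 0
gcd(866, 163) = 1.
Track Bezout coefficients alongside the remainders: start with r₀ = 866 = a·1 + b·0 (s = 1, t = 0) and r₁ = 163 = a·0 + b·1 (s = 0, t = 1); each new remainder r_{k+1} = r_{k-1} − q_k·r_k inherits s_{k+1} = s_{k-1} − q_k·s_k, t_{k+1} = t_{k-1} − q_k·t_k, so r_k = a·s_k + b·t_k at every step:
  q = 5: r = 51, s = 1 − 5·0 = 1, t = 0 − 5·1 = -5  (check: 866·1 + 163·(-5) = 51)
  q = 3: r = 10, s = 0 − 3·1 = -3, t = 1 − 3·(-5) = 16  (check: 866·(-3) + 163·16 = 10)
  q = 5: r = 1, s = 1 − 5·(-3) = 16, t = -5 − 5·16 = -85  (check: 866·16 + 163·(-85) = 1)
The row with r = 1 (the gcd) gives the Bezout coefficients s = 16, t = -85.
Result: 866 · (16) + 163 · (-85) = 1.

gcd(866, 163) = 1; s = 16, t = -85 (check: 866·16 + 163·(-85) = 1).


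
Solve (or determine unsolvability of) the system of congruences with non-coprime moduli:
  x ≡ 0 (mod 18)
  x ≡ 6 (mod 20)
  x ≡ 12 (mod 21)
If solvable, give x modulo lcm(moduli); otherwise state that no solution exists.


Moduli 18, 20, 21 are not pairwise coprime, so CRT works modulo lcm(m_i) when all pairwise compatibility conditions hold.
Pairwise compatibility: gcd(m_i, m_j) must divide a_i - a_j for every pair.
Merge one congruence at a time:
  Start: x ≡ 0 (mod 18).
  Combine with x ≡ 6 (mod 20): gcd(18, 20) = 2; 6 - 0 = 6, which IS divisible by 2, so compatible.
    Write x = 0 + 18·t and substitute into x ≡ 6 (mod 20): 18·t ≡ 6 − 0 = 6 (mod 20).
    Divide the congruence (and modulus) by g = 2: 9·t ≡ 3 (mod 10).
    The inverse of 9 mod 10 is 9 (since 9·9 = 81 = 8·10 + 1), so t ≡ 9·3 = 27 ≡ 7 (mod 10).
    Then x = 0 + 18·7 = 126, valid modulo lcm(18, 20) = 180: x ≡ 126 (mod 180).
  Combine with x ≡ 12 (mod 21): gcd(180, 21) = 3; 12 - 126 = -114, which IS divisible by 3, so compatible.
    Write x = 126 + 180·t and substitute into x ≡ 12 (mod 21): 180·t ≡ 12 − 126 = -114 (mod 21).
    Divide the congruence (and modulus) by g = 3: 60·t ≡ -38 (mod 7).
    Reduce coefficients mod 7: 4·t ≡ 4 (mod 7).
    The inverse of 4 mod 7 is 2 (since 4·2 = 8 = 1·7 + 1), so t ≡ 2·4 = 8 ≡ 1 (mod 7).
    Then x = 126 + 180·1 = 306, valid modulo lcm(180, 21) = 1260: x ≡ 306 (mod 1260).
Verify: 306 mod 18 = 0, 306 mod 20 = 6, 306 mod 21 = 12.

x ≡ 306 (mod 1260).


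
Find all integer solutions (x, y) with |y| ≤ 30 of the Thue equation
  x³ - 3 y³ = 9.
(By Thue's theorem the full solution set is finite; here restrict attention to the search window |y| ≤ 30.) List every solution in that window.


The equation is x³ - 3y³ = 9. For fixed y, x³ = 3·y³ + 9, so a solution requires the RHS to be a perfect cube.
Strategy: iterate y from -30 to 30, compute RHS = 3·y³ + 9, and check whether it is a (positive or negative) perfect cube.
Check small values of y:
  y = 0: RHS = 9 is not a perfect cube.
  y = 1: RHS = 12 is not a perfect cube.
  y = -1: RHS = 6 is not a perfect cube.
  y = 2: RHS = 33 is not a perfect cube.
  y = -2: RHS = -15 is not a perfect cube.
  y = 3: RHS = 90 is not a perfect cube.
  y = -3: RHS = -72 is not a perfect cube.
Continuing the search up to |y| = 30 finds no solutions either.
No (x, y) in the scanned range satisfies the equation.

No integer solutions with |y| ≤ 30.


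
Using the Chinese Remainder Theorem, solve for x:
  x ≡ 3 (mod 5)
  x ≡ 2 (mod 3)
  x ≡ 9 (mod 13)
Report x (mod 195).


Moduli 5, 3, 13 are pairwise coprime; by CRT there is a unique solution modulo M = 5 · 3 · 13 = 195.
Solve pairwise, accumulating the modulus:
  Start with x ≡ 3 (mod 5).
  Combine with x ≡ 2 (mod 3): since gcd(5, 3) = 1, we get a unique residue mod 15.
    Write x = 3 + 5·t and substitute into x ≡ 2 (mod 3): 5·t ≡ 2 − 3 = -1 (mod 3).
    Reduce coefficients mod 3: 2·t ≡ 2 (mod 3).
    The inverse of 2 mod 3 is 2 (since 2·2 = 4 = 1·3 + 1), so t ≡ 2·2 = 4 ≡ 1 (mod 3).
    Then x = 3 + 5·1 = 8, valid modulo lcm(5, 3) = 15: x ≡ 8 (mod 15).
  Combine with x ≡ 9 (mod 13): since gcd(15, 13) = 1, we get a unique residue mod 195.
    Write x = 8 + 15·t and substitute into x ≡ 9 (mod 13): 15·t ≡ 9 − 8 = 1 (mod 13).
    Reduce coefficients mod 13: 2·t ≡ 1 (mod 13).
    The inverse of 2 mod 13 is 7 (since 2·7 = 14 = 1·13 + 1), so t ≡ 7·1 = 7 ≡ 7 (mod 13).
    Then x = 8 + 15·7 = 113, valid modulo lcm(15, 13) = 195: x ≡ 113 (mod 195).
Verify: 113 mod 5 = 3 ✓, 113 mod 3 = 2 ✓, 113 mod 13 = 9 ✓.

x ≡ 113 (mod 195).


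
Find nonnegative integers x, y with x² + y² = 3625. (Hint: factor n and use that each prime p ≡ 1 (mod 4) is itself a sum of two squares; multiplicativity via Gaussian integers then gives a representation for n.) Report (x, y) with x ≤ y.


Step 1: Factor n = 3625 = 5^3 · 29.
Step 2: Check the mod-4 condition on each prime factor: 5 ≡ 1 (mod 4), exponent 3; 29 ≡ 1 (mod 4), exponent 1.
All primes ≡ 3 (mod 4) appear to even exponent (or don't appear), so by the two-squares theorem n IS expressible as a sum of two squares.
Step 3: Build a representation. Group n = k² · m with k = 5 and m = 5 · 29 = 145 (a product of primes ≡ 1 (mod 4)); a representation of m scales to one of n via (k·x)² + (k·y)² = k²(x² + y²). Each prime p ≡ 1 (mod 4) is itself a sum of two squares; find a² by testing p − a² for a perfect square:
  5: 5 − 1² = 4 = 2² ⇒ 5 = 1² + 2².
  29: 29 − 1² = 28, 29 − 2² = 25 = 5² ⇒ 29 = 2² + 5².
  Combine using the Brahmagupta–Fibonacci identity (a² + b²)(c² + d²) = (ac − bd)² + (ad + bc)² = (ac + bd)² + (ad − bc)²:
  5 · 29 = 145: from (1² + 2²)(2² + 5²), take (1·2 − 2·5, 1·5 + 2·2) = (2 − 10, 5 + 4) = (-8, 9); dropping signs (only squares matter) gives (8, 9); check 8² + 9² = 64 + 81 = 145 ✓.
  Scale by k = 5: (5·8, 5·9) = (40, 45).
Step 4: Order so x ≤ y and verify: 40² + 45² = 1600 + 2025 = 3625 = n. ✓

n = 3625 = 40² + 45² (one valid representation with x ≤ y).


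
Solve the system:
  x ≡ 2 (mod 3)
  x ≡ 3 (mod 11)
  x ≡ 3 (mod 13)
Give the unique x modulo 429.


Moduli 3, 11, 13 are pairwise coprime; by CRT there is a unique solution modulo M = 3 · 11 · 13 = 429.
Solve pairwise, accumulating the modulus:
  Start with x ≡ 2 (mod 3).
  Combine with x ≡ 3 (mod 11): since gcd(3, 11) = 1, we get a unique residue mod 33.
    Write x = 2 + 3·t and substitute into x ≡ 3 (mod 11): 3·t ≡ 3 − 2 = 1 (mod 11).
    The inverse of 3 mod 11 is 4 (since 3·4 = 12 = 1·11 + 1), so t ≡ 4·1 = 4 ≡ 4 (mod 11).
    Then x = 2 + 3·4 = 14, valid modulo lcm(3, 11) = 33: x ≡ 14 (mod 33).
  Combine with x ≡ 3 (mod 13): since gcd(33, 13) = 1, we get a unique residue mod 429.
    Write x = 14 + 33·t and substitute into x ≡ 3 (mod 13): 33·t ≡ 3 − 14 = -11 (mod 13).
    Reduce coefficients mod 13: 7·t ≡ 2 (mod 13).
    The inverse of 7 mod 13 is 2 (since 7·2 = 14 = 1·13 + 1), so t ≡ 2·2 = 4 ≡ 4 (mod 13).
    Then x = 14 + 33·4 = 146, valid modulo lcm(33, 13) = 429: x ≡ 146 (mod 429).
Verify: 146 mod 3 = 2 ✓, 146 mod 11 = 3 ✓, 146 mod 13 = 3 ✓.

x ≡ 146 (mod 429).


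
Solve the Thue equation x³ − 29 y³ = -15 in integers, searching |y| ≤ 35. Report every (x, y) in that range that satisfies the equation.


The equation is x³ - 29y³ = -15. For fixed y, x³ = 29·y³ − 15, so a solution requires the RHS to be a perfect cube.
Strategy: iterate y from -35 to 35, compute RHS = 29·y³ − 15, and check whether it is a (positive or negative) perfect cube.
Check small values of y:
  y = 0: RHS = -15 is not a perfect cube.
  y = 1: RHS = 14 is not a perfect cube.
  y = -1: RHS = -44 is not a perfect cube.
  y = 2: RHS = 217 is not a perfect cube.
  y = -2: RHS = -247 is not a perfect cube.
  y = 3: RHS = 768 is not a perfect cube.
  y = -3: RHS = -798 is not a perfect cube.
Continuing the search up to |y| = 35 finds no solutions either.
No (x, y) in the scanned range satisfies the equation.

No integer solutions with |y| ≤ 35.


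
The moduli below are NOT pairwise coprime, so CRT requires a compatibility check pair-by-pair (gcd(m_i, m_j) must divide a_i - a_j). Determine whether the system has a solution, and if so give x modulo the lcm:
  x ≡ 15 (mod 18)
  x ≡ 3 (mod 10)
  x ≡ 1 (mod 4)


Moduli 18, 10, 4 are not pairwise coprime, so CRT works modulo lcm(m_i) when all pairwise compatibility conditions hold.
Pairwise compatibility: gcd(m_i, m_j) must divide a_i - a_j for every pair.
Merge one congruence at a time:
  Start: x ≡ 15 (mod 18).
  Combine with x ≡ 3 (mod 10): gcd(18, 10) = 2; 3 - 15 = -12, which IS divisible by 2, so compatible.
    Write x = 15 + 18·t and substitute into x ≡ 3 (mod 10): 18·t ≡ 3 − 15 = -12 (mod 10).
    Divide the congruence (and modulus) by g = 2: 9·t ≡ -6 (mod 5).
    Reduce coefficients mod 5: 4·t ≡ 4 (mod 5).
    The inverse of 4 mod 5 is 4 (since 4·4 = 16 = 3·5 + 1), so t ≡ 4·4 = 16 ≡ 1 (mod 5).
    Then x = 15 + 18·1 = 33, valid modulo lcm(18, 10) = 90: x ≡ 33 (mod 90).
  Combine with x ≡ 1 (mod 4): gcd(90, 4) = 2; 1 - 33 = -32, which IS divisible by 2, so compatible.
    Write x = 33 + 90·t and substitute into x ≡ 1 (mod 4): 90·t ≡ 1 − 33 = -32 (mod 4).
    Divide the congruence (and modulus) by g = 2: 45·t ≡ -16 (mod 2).
    Reduce coefficients mod 2: 1·t ≡ 0 (mod 2).
    So t ≡ 0 (mod 2).
    Then x = 33 + 90·0 = 33, valid modulo lcm(90, 4) = 180: x ≡ 33 (mod 180).
Verify: 33 mod 18 = 15, 33 mod 10 = 3, 33 mod 4 = 1.

x ≡ 33 (mod 180).


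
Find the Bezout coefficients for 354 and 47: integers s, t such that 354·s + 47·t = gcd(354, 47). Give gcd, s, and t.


Euclidean algorithm on (354, 47) — divide until remainder is 0:
  354 = 7 · 47 + 25
  47 = 1 · 25 + 22
  25 = 1 · 22 + 3
  22 = 7 · 3 + 1
  3 = 3 · 1 + 0
gcd(354, 47) = 1.
Track Bezout coefficients alongside the remainders: start with r₀ = 354 = a·1 + b·0 (s = 1, t = 0) and r₁ = 47 = a·0 + b·1 (s = 0, t = 1); each new remainder r_{k+1} = r_{k-1} − q_k·r_k inherits s_{k+1} = s_{k-1} − q_k·s_k, t_{k+1} = t_{k-1} − q_k·t_k, so r_k = a·s_k + b·t_k at every step:
  q = 7: r = 25, s = 1 − 7·0 = 1, t = 0 − 7·1 = -7  (check: 354·1 + 47·(-7) = 25)
  q = 1: r = 22, s = 0 − 1·1 = -1, t = 1 − 1·(-7) = 8  (check: 354·(-1) + 47·8 = 22)
  q = 1: r = 3, s = 1 − 1·(-1) = 2, t = -7 − 1·8 = -15  (check: 354·2 + 47·(-15) = 3)
  q = 7: r = 1, s = -1 − 7·2 = -15, t = 8 − 7·(-15) = 113  (check: 354·(-15) + 47·113 = 1)
The row with r = 1 (the gcd) gives the Bezout coefficients s = -15, t = 113.
Result: 354 · (-15) + 47 · (113) = 1.

gcd(354, 47) = 1; s = -15, t = 113 (check: 354·(-15) + 47·113 = 1).


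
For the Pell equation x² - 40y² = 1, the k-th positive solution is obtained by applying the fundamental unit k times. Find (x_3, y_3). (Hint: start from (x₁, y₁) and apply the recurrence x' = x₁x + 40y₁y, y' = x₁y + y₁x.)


Step 1: Find the fundamental solution (x₁, y₁) of x² - 40y² = 1.
  Expand √40 as a continued fraction. a₀ = ⌊√40⌋ = 6; iterate m_{k+1} = d_k·a_k − m_k, d_{k+1} = (40 − m_{k+1}²)/d_k, a_{k+1} = ⌊(a₀ + m_{k+1})/d_{k+1}⌋ (starting m₀ = 0, d₀ = 1), with convergents p_k = a_k·p_{k-1} + p_{k-2}, q_k = a_k·q_{k-1} + q_{k-2} (p₋₁ = 1, q₋₁ = 0):
  k = 0: a₀ = 6; p₀/q₀ = 6/1; p₀² − 40·q₀² = 36 − 40 = -4.
  k = 1: m = 6, d = 4, a = ⌊(6 + 6)/4⌋ = 3; p/q = (3·6 + 1)/(3·1 + 0) = 19/3; p² − 40·q² = 361 − 360 = 1.
  The first convergent with p² − 40·q² = 1 gives the fundamental solution (x₁, y₁) = (19, 3).
Step 2: Apply the recurrence (x_{n+1}, y_{n+1}) = (x₁x_n + 40y₁y_n, x₁y_n + y₁x_n) repeatedly.
  From (x_1, y_1) = (19, 3): x_2 = 19·19 + 40·3·3 = 721; y_2 = 19·3 + 3·19 = 114.
  From (x_2, y_2) = (721, 114): x_3 = 19·721 + 40·3·114 = 27379; y_3 = 19·114 + 3·721 = 4329.
Step 3: Verify x_3² - 40·y_3² = 749609641 - 749609640 = 1 (should be 1). ✓

(x_1, y_1) = (19, 3); (x_3, y_3) = (27379, 4329).


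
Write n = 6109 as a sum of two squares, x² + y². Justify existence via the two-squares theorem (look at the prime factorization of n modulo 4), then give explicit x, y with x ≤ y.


Step 1: Factor n = 6109 = 41 · 149.
Step 2: Check the mod-4 condition on each prime factor: 41 ≡ 1 (mod 4), exponent 1; 149 ≡ 1 (mod 4), exponent 1.
All primes ≡ 3 (mod 4) appear to even exponent (or don't appear), so by the two-squares theorem n IS expressible as a sum of two squares.
Step 3: Build a representation. Here n = 41 · 149 is a product of primes ≡ 1 (mod 4). Each prime p ≡ 1 (mod 4) is itself a sum of two squares; find a² by testing p − a² for a perfect square:
  41: 41 − 1² = 40, 41 − 2² = 37, 41 − 3² = 32, 41 − 4² = 25 = 5² ⇒ 41 = 4² + 5².
  149: 149 − 1² = 148, 149 − 2² = 145, 149 − 3² = 140, 149 − 4² = 133, 149 − 5² = 124, 149 − 6² = 113, 149 − 7² = 100 = 10² ⇒ 149 = 7² + 10².
  Combine using the Brahmagupta–Fibonacci identity (a² + b²)(c² + d²) = (ac − bd)² + (ad + bc)² = (ac + bd)² + (ad − bc)²:
  41 · 149 = 6109: from (4² + 5²)(7² + 10²), take (4·7 − 5·10, 4·10 + 5·7) = (28 − 50, 40 + 35) = (-22, 75); dropping signs (only squares matter) gives (22, 75); check 22² + 75² = 484 + 5625 = 6109 ✓.
Step 4: Order so x ≤ y and verify: 22² + 75² = 484 + 5625 = 6109 = n. ✓

n = 6109 = 22² + 75² (one valid representation with x ≤ y).


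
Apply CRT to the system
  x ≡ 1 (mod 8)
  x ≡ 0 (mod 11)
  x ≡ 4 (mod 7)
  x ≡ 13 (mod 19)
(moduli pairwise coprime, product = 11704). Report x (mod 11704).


Product of moduli M = 8 · 11 · 7 · 19 = 11704.
Merge one congruence at a time:
  Start: x ≡ 1 (mod 8).
  Combine with x ≡ 0 (mod 11); new modulus lcm = 88.
    Write x = 1 + 8·t and substitute into x ≡ 0 (mod 11): 8·t ≡ 0 − 1 = -1 (mod 11).
    Reduce coefficients mod 11: 8·t ≡ 10 (mod 11).
    The inverse of 8 mod 11 is 7 (since 8·7 = 56 = 5·11 + 1), so t ≡ 7·10 = 70 ≡ 4 (mod 11).
    Then x = 1 + 8·4 = 33, valid modulo lcm(8, 11) = 88: x ≡ 33 (mod 88).
  Combine with x ≡ 4 (mod 7); new modulus lcm = 616.
    Write x = 33 + 88·t and substitute into x ≡ 4 (mod 7): 88·t ≡ 4 − 33 = -29 (mod 7).
    Reduce coefficients mod 7: 4·t ≡ 6 (mod 7).
    The inverse of 4 mod 7 is 2 (since 4·2 = 8 = 1·7 + 1), so t ≡ 2·6 = 12 ≡ 5 (mod 7).
    Then x = 33 + 88·5 = 473, valid modulo lcm(88, 7) = 616: x ≡ 473 (mod 616).
  Combine with x ≡ 13 (mod 19); new modulus lcm = 11704.
    Write x = 473 + 616·t and substitute into x ≡ 13 (mod 19): 616·t ≡ 13 − 473 = -460 (mod 19).
    Reduce coefficients mod 19: 8·t ≡ 15 (mod 19).
    The inverse of 8 mod 19 is 12 (since 8·12 = 96 = 5·19 + 1), so t ≡ 12·15 = 180 ≡ 9 (mod 19).
    Then x = 473 + 616·9 = 6017, valid modulo lcm(616, 19) = 11704: x ≡ 6017 (mod 11704).
Verify against each original: 6017 mod 8 = 1, 6017 mod 11 = 0, 6017 mod 7 = 4, 6017 mod 19 = 13.

x ≡ 6017 (mod 11704).


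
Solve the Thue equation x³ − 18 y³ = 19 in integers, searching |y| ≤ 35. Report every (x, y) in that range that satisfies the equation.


The equation is x³ - 18y³ = 19. For fixed y, x³ = 18·y³ + 19, so a solution requires the RHS to be a perfect cube.
Strategy: iterate y from -35 to 35, compute RHS = 18·y³ + 19, and check whether it is a (positive or negative) perfect cube.
Check small values of y:
  y = 0: RHS = 19 is not a perfect cube.
  y = 1: RHS = 37 is not a perfect cube.
  y = -1: RHS = 1 = (1)³ ⇒ x = 1 works.
  y = 2: RHS = 163 is not a perfect cube.
  y = -2: RHS = -125 = (-5)³ ⇒ x = -5 works.
  y = 3: RHS = 505 is not a perfect cube.
  y = -3: RHS = -467 is not a perfect cube.
Continuing the search up to |y| = 35 finds no further solutions beyond those listed.
Collected solutions: (1, -1), (-5, -2).

Solutions (with |y| ≤ 35): (1, -1), (-5, -2).


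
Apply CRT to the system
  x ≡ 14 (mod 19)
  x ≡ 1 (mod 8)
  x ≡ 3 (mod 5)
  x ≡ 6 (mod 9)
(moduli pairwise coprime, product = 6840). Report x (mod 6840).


Product of moduli M = 19 · 8 · 5 · 9 = 6840.
Merge one congruence at a time:
  Start: x ≡ 14 (mod 19).
  Combine with x ≡ 1 (mod 8); new modulus lcm = 152.
    Write x = 14 + 19·t and substitute into x ≡ 1 (mod 8): 19·t ≡ 1 − 14 = -13 (mod 8).
    Reduce coefficients mod 8: 3·t ≡ 3 (mod 8).
    The inverse of 3 mod 8 is 3 (since 3·3 = 9 = 1·8 + 1), so t ≡ 3·3 = 9 ≡ 1 (mod 8).
    Then x = 14 + 19·1 = 33, valid modulo lcm(19, 8) = 152: x ≡ 33 (mod 152).
  Combine with x ≡ 3 (mod 5); new modulus lcm = 760.
    Write x = 33 + 152·t and substitute into x ≡ 3 (mod 5): 152·t ≡ 3 − 33 = -30 (mod 5).
    Reduce coefficients mod 5: 2·t ≡ 0 (mod 5).
    The inverse of 2 mod 5 is 3 (since 2·3 = 6 = 1·5 + 1), so t ≡ 3·0 = 0 ≡ 0 (mod 5).
    Then x = 33 + 152·0 = 33, valid modulo lcm(152, 5) = 760: x ≡ 33 (mod 760).
  Combine with x ≡ 6 (mod 9); new modulus lcm = 6840.
    Write x = 33 + 760·t and substitute into x ≡ 6 (mod 9): 760·t ≡ 6 − 33 = -27 (mod 9).
    Reduce coefficients mod 9: 4·t ≡ 0 (mod 9).
    The inverse of 4 mod 9 is 7 (since 4·7 = 28 = 3·9 + 1), so t ≡ 7·0 = 0 ≡ 0 (mod 9).
    Then x = 33 + 760·0 = 33, valid modulo lcm(760, 9) = 6840: x ≡ 33 (mod 6840).
Verify against each original: 33 mod 19 = 14, 33 mod 8 = 1, 33 mod 5 = 3, 33 mod 9 = 6.

x ≡ 33 (mod 6840).


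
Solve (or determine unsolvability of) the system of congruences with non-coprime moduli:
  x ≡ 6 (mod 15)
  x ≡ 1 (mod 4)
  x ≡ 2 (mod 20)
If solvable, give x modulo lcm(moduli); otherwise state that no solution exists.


Moduli 15, 4, 20 are not pairwise coprime, so CRT works modulo lcm(m_i) when all pairwise compatibility conditions hold.
Pairwise compatibility: gcd(m_i, m_j) must divide a_i - a_j for every pair.
Merge one congruence at a time:
  Start: x ≡ 6 (mod 15).
  Combine with x ≡ 1 (mod 4): gcd(15, 4) = 1; 1 - 6 = -5, which IS divisible by 1, so compatible.
    Write x = 6 + 15·t and substitute into x ≡ 1 (mod 4): 15·t ≡ 1 − 6 = -5 (mod 4).
    Reduce coefficients mod 4: 3·t ≡ 3 (mod 4).
    The inverse of 3 mod 4 is 3 (since 3·3 = 9 = 2·4 + 1), so t ≡ 3·3 = 9 ≡ 1 (mod 4).
    Then x = 6 + 15·1 = 21, valid modulo lcm(15, 4) = 60: x ≡ 21 (mod 60).
  Combine with x ≡ 2 (mod 20): gcd(60, 20) = 20, and 2 - 21 = -19 is NOT divisible by 20.
    ⇒ system is inconsistent (no integer solution).

No solution (the system is inconsistent).


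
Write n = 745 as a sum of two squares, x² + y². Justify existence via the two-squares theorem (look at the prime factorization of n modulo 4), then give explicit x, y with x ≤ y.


Step 1: Factor n = 745 = 5 · 149.
Step 2: Check the mod-4 condition on each prime factor: 5 ≡ 1 (mod 4), exponent 1; 149 ≡ 1 (mod 4), exponent 1.
All primes ≡ 3 (mod 4) appear to even exponent (or don't appear), so by the two-squares theorem n IS expressible as a sum of two squares.
Step 3: Build a representation. Here n = 5 · 149 is a product of primes ≡ 1 (mod 4). Each prime p ≡ 1 (mod 4) is itself a sum of two squares; find a² by testing p − a² for a perfect square:
  5: 5 − 1² = 4 = 2² ⇒ 5 = 1² + 2².
  149: 149 − 1² = 148, 149 − 2² = 145, 149 − 3² = 140, 149 − 4² = 133, 149 − 5² = 124, 149 − 6² = 113, 149 − 7² = 100 = 10² ⇒ 149 = 7² + 10².
  Combine using the Brahmagupta–Fibonacci identity (a² + b²)(c² + d²) = (ac − bd)² + (ad + bc)² = (ac + bd)² + (ad − bc)²:
  5 · 149 = 745: from (1² + 2²)(7² + 10²), take (1·7 − 2·10, 1·10 + 2·7) = (7 − 20, 10 + 14) = (-13, 24); dropping signs (only squares matter) gives (13, 24); check 13² + 24² = 169 + 576 = 745 ✓.
Step 4: Order so x ≤ y and verify: 13² + 24² = 169 + 576 = 745 = n. ✓

n = 745 = 13² + 24² (one valid representation with x ≤ y).


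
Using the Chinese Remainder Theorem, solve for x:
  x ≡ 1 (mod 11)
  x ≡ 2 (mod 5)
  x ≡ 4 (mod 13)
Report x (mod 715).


Moduli 11, 5, 13 are pairwise coprime; by CRT there is a unique solution modulo M = 11 · 5 · 13 = 715.
Solve pairwise, accumulating the modulus:
  Start with x ≡ 1 (mod 11).
  Combine with x ≡ 2 (mod 5): since gcd(11, 5) = 1, we get a unique residue mod 55.
    Write x = 1 + 11·t and substitute into x ≡ 2 (mod 5): 11·t ≡ 2 − 1 = 1 (mod 5).
    Reduce coefficients mod 5: 1·t ≡ 1 (mod 5).
    So t ≡ 1 (mod 5).
    Then x = 1 + 11·1 = 12, valid modulo lcm(11, 5) = 55: x ≡ 12 (mod 55).
  Combine with x ≡ 4 (mod 13): since gcd(55, 13) = 1, we get a unique residue mod 715.
    Write x = 12 + 55·t and substitute into x ≡ 4 (mod 13): 55·t ≡ 4 − 12 = -8 (mod 13).
    Reduce coefficients mod 13: 3·t ≡ 5 (mod 13).
    The inverse of 3 mod 13 is 9 (since 3·9 = 27 = 2·13 + 1), so t ≡ 9·5 = 45 ≡ 6 (mod 13).
    Then x = 12 + 55·6 = 342, valid modulo lcm(55, 13) = 715: x ≡ 342 (mod 715).
Verify: 342 mod 11 = 1 ✓, 342 mod 5 = 2 ✓, 342 mod 13 = 4 ✓.

x ≡ 342 (mod 715).


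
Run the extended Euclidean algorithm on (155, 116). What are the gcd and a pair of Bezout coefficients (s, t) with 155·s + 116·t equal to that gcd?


Euclidean algorithm on (155, 116) — divide until remainder is 0:
  155 = 1 · 116 + 39
  116 = 2 · 39 + 38
  39 = 1 · 38 + 1
  38 = 38 · 1 + 0
gcd(155, 116) = 1.
Track Bezout coefficients alongside the remainders: start with r₀ = 155 = a·1 + b·0 (s = 1, t = 0) and r₁ = 116 = a·0 + b·1 (s = 0, t = 1); each new remainder r_{k+1} = r_{k-1} − q_k·r_k inherits s_{k+1} = s_{k-1} − q_k·s_k, t_{k+1} = t_{k-1} − q_k·t_k, so r_k = a·s_k + b·t_k at every step:
  q = 1: r = 39, s = 1 − 1·0 = 1, t = 0 − 1·1 = -1  (check: 155·1 + 116·(-1) = 39)
  q = 2: r = 38, s = 0 − 2·1 = -2, t = 1 − 2·(-1) = 3  (check: 155·(-2) + 116·3 = 38)
  q = 1: r = 1, s = 1 − 1·(-2) = 3, t = -1 − 1·3 = -4  (check: 155·3 + 116·(-4) = 1)
The row with r = 1 (the gcd) gives the Bezout coefficients s = 3, t = -4.
Result: 155 · (3) + 116 · (-4) = 1.

gcd(155, 116) = 1; s = 3, t = -4 (check: 155·3 + 116·(-4) = 1).


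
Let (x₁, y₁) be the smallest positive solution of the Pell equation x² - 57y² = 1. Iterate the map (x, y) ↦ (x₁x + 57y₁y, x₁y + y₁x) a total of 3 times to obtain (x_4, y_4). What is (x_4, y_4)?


Step 1: Find the fundamental solution (x₁, y₁) of x² - 57y² = 1.
  Expand √57 as a continued fraction. a₀ = ⌊√57⌋ = 7; iterate m_{k+1} = d_k·a_k − m_k, d_{k+1} = (57 − m_{k+1}²)/d_k, a_{k+1} = ⌊(a₀ + m_{k+1})/d_{k+1}⌋ (starting m₀ = 0, d₀ = 1), with convergents p_k = a_k·p_{k-1} + p_{k-2}, q_k = a_k·q_{k-1} + q_{k-2} (p₋₁ = 1, q₋₁ = 0):
  k = 0: a₀ = 7; p₀/q₀ = 7/1; p₀² − 57·q₀² = 49 − 57 = -8.
  k = 1: m = 7, d = 8, a = ⌊(7 + 7)/8⌋ = 1; p/q = (1·7 + 1)/(1·1 + 0) = 8/1; p² − 57·q² = 64 − 57 = 7.
  k = 2: m = 1, d = 7, a = ⌊(7 + 1)/7⌋ = 1; p/q = (1·8 + 7)/(1·1 + 1) = 15/2; p² − 57·q² = 225 − 228 = -3.
  k = 3: m = 6, d = 3, a = ⌊(7 + 6)/3⌋ = 4; p/q = (4·15 + 8)/(4·2 + 1) = 68/9; p² − 57·q² = 4624 − 4617 = 7.
  k = 4: m = 6, d = 7, a = ⌊(7 + 6)/7⌋ = 1; p/q = (1·68 + 15)/(1·9 + 2) = 83/11; p² − 57·q² = 6889 − 6897 = -8.
  k = 5: m = 1, d = 8, a = ⌊(7 + 1)/8⌋ = 1; p/q = (1·83 + 68)/(1·11 + 9) = 151/20; p² − 57·q² = 22801 − 22800 = 1.
  The first convergent with p² − 57·q² = 1 gives the fundamental solution (x₁, y₁) = (151, 20).
Step 2: Apply the recurrence (x_{n+1}, y_{n+1}) = (x₁x_n + 57y₁y_n, x₁y_n + y₁x_n) repeatedly.
  From (x_1, y_1) = (151, 20): x_2 = 151·151 + 57·20·20 = 45601; y_2 = 151·20 + 20·151 = 6040.
  From (x_2, y_2) = (45601, 6040): x_3 = 151·45601 + 57·20·6040 = 13771351; y_3 = 151·6040 + 20·45601 = 1824060.
  From (x_3, y_3) = (13771351, 1824060): x_4 = 151·13771351 + 57·20·1824060 = 4158902401; y_4 = 151·1824060 + 20·13771351 = 550860080.
Step 3: Verify x_4² - 57·y_4² = 17296469181043564801 - 17296469181043564800 = 1 (should be 1). ✓

(x_1, y_1) = (151, 20); (x_4, y_4) = (4158902401, 550860080).


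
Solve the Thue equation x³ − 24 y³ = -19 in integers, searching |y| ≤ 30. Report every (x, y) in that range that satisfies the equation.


The equation is x³ - 24y³ = -19. For fixed y, x³ = 24·y³ − 19, so a solution requires the RHS to be a perfect cube.
Strategy: iterate y from -30 to 30, compute RHS = 24·y³ − 19, and check whether it is a (positive or negative) perfect cube.
Check small values of y:
  y = 0: RHS = -19 is not a perfect cube.
  y = 1: RHS = 5 is not a perfect cube.
  y = -1: RHS = -43 is not a perfect cube.
  y = 2: RHS = 173 is not a perfect cube.
  y = -2: RHS = -211 is not a perfect cube.
  y = 3: RHS = 629 is not a perfect cube.
  y = -3: RHS = -667 is not a perfect cube.
Continuing the search up to |y| = 30 finds no solutions either.
No (x, y) in the scanned range satisfies the equation.

No integer solutions with |y| ≤ 30.


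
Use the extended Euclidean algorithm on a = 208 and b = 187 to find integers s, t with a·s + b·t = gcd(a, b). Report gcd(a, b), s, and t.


Euclidean algorithm on (208, 187) — divide until remainder is 0:
  208 = 1 · 187 + 21
  187 = 8 · 21 + 19
  21 = 1 · 19 + 2
  19 = 9 · 2 + 1
  2 = 2 · 1 + 0
gcd(208, 187) = 1.
Track Bezout coefficients alongside the remainders: start with r₀ = 208 = a·1 + b·0 (s = 1, t = 0) and r₁ = 187 = a·0 + b·1 (s = 0, t = 1); each new remainder r_{k+1} = r_{k-1} − q_k·r_k inherits s_{k+1} = s_{k-1} − q_k·s_k, t_{k+1} = t_{k-1} − q_k·t_k, so r_k = a·s_k + b·t_k at every step:
  q = 1: r = 21, s = 1 − 1·0 = 1, t = 0 − 1·1 = -1  (check: 208·1 + 187·(-1) = 21)
  q = 8: r = 19, s = 0 − 8·1 = -8, t = 1 − 8·(-1) = 9  (check: 208·(-8) + 187·9 = 19)
  q = 1: r = 2, s = 1 − 1·(-8) = 9, t = -1 − 1·9 = -10  (check: 208·9 + 187·(-10) = 2)
  q = 9: r = 1, s = -8 − 9·9 = -89, t = 9 − 9·(-10) = 99  (check: 208·(-89) + 187·99 = 1)
The row with r = 1 (the gcd) gives the Bezout coefficients s = -89, t = 99.
Result: 208 · (-89) + 187 · (99) = 1.

gcd(208, 187) = 1; s = -89, t = 99 (check: 208·(-89) + 187·99 = 1).


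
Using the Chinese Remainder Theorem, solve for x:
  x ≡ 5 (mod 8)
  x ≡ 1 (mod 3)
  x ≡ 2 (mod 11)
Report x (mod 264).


Moduli 8, 3, 11 are pairwise coprime; by CRT there is a unique solution modulo M = 8 · 3 · 11 = 264.
Solve pairwise, accumulating the modulus:
  Start with x ≡ 5 (mod 8).
  Combine with x ≡ 1 (mod 3): since gcd(8, 3) = 1, we get a unique residue mod 24.
    Write x = 5 + 8·t and substitute into x ≡ 1 (mod 3): 8·t ≡ 1 − 5 = -4 (mod 3).
    Reduce coefficients mod 3: 2·t ≡ 2 (mod 3).
    The inverse of 2 mod 3 is 2 (since 2·2 = 4 = 1·3 + 1), so t ≡ 2·2 = 4 ≡ 1 (mod 3).
    Then x = 5 + 8·1 = 13, valid modulo lcm(8, 3) = 24: x ≡ 13 (mod 24).
  Combine with x ≡ 2 (mod 11): since gcd(24, 11) = 1, we get a unique residue mod 264.
    Write x = 13 + 24·t and substitute into x ≡ 2 (mod 11): 24·t ≡ 2 − 13 = -11 (mod 11).
    Reduce coefficients mod 11: 2·t ≡ 0 (mod 11).
    The inverse of 2 mod 11 is 6 (since 2·6 = 12 = 1·11 + 1), so t ≡ 6·0 = 0 ≡ 0 (mod 11).
    Then x = 13 + 24·0 = 13, valid modulo lcm(24, 11) = 264: x ≡ 13 (mod 264).
Verify: 13 mod 8 = 5 ✓, 13 mod 3 = 1 ✓, 13 mod 11 = 2 ✓.

x ≡ 13 (mod 264).


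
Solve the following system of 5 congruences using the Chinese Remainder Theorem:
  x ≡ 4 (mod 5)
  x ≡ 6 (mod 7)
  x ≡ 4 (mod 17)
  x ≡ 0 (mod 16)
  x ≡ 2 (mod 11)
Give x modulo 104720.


Product of moduli M = 5 · 7 · 17 · 16 · 11 = 104720.
Merge one congruence at a time:
  Start: x ≡ 4 (mod 5).
  Combine with x ≡ 6 (mod 7); new modulus lcm = 35.
    Write x = 4 + 5·t and substitute into x ≡ 6 (mod 7): 5·t ≡ 6 − 4 = 2 (mod 7).
    The inverse of 5 mod 7 is 3 (since 5·3 = 15 = 2·7 + 1), so t ≡ 3·2 = 6 ≡ 6 (mod 7).
    Then x = 4 + 5·6 = 34, valid modulo lcm(5, 7) = 35: x ≡ 34 (mod 35).
  Combine with x ≡ 4 (mod 17); new modulus lcm = 595.
    Write x = 34 + 35·t and substitute into x ≡ 4 (mod 17): 35·t ≡ 4 − 34 = -30 (mod 17).
    Reduce coefficients mod 17: 1·t ≡ 4 (mod 17).
    So t ≡ 4 (mod 17).
    Then x = 34 + 35·4 = 174, valid modulo lcm(35, 17) = 595: x ≡ 174 (mod 595).
  Combine with x ≡ 0 (mod 16); new modulus lcm = 9520.
    Write x = 174 + 595·t and substitute into x ≡ 0 (mod 16): 595·t ≡ 0 − 174 = -174 (mod 16).
    Reduce coefficients mod 16: 3·t ≡ 2 (mod 16).
    The inverse of 3 mod 16 is 11 (since 3·11 = 33 = 2·16 + 1), so t ≡ 11·2 = 22 ≡ 6 (mod 16).
    Then x = 174 + 595·6 = 3744, valid modulo lcm(595, 16) = 9520: x ≡ 3744 (mod 9520).
  Combine with x ≡ 2 (mod 11); new modulus lcm = 104720.
    Write x = 3744 + 9520·t and substitute into x ≡ 2 (mod 11): 9520·t ≡ 2 − 3744 = -3742 (mod 11).
    Reduce coefficients mod 11: 5·t ≡ 9 (mod 11).
    The inverse of 5 mod 11 is 9 (since 5·9 = 45 = 4·11 + 1), so t ≡ 9·9 = 81 ≡ 4 (mod 11).
    Then x = 3744 + 9520·4 = 41824, valid modulo lcm(9520, 11) = 104720: x ≡ 41824 (mod 104720).
Verify against each original: 41824 mod 5 = 4, 41824 mod 7 = 6, 41824 mod 17 = 4, 41824 mod 16 = 0, 41824 mod 11 = 2.

x ≡ 41824 (mod 104720).


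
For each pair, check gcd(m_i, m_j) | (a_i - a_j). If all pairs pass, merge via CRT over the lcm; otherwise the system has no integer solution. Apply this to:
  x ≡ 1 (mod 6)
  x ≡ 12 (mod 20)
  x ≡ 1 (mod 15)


Moduli 6, 20, 15 are not pairwise coprime, so CRT works modulo lcm(m_i) when all pairwise compatibility conditions hold.
Pairwise compatibility: gcd(m_i, m_j) must divide a_i - a_j for every pair.
Merge one congruence at a time:
  Start: x ≡ 1 (mod 6).
  Combine with x ≡ 12 (mod 20): gcd(6, 20) = 2, and 12 - 1 = 11 is NOT divisible by 2.
    ⇒ system is inconsistent (no integer solution).

No solution (the system is inconsistent).


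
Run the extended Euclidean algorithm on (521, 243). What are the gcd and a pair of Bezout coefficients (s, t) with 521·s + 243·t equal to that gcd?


Euclidean algorithm on (521, 243) — divide until remainder is 0:
  521 = 2 · 243 + 35
  243 = 6 · 35 + 33
  35 = 1 · 33 + 2
  33 = 16 · 2 + 1
  2 = 2 · 1 + 0
gcd(521, 243) = 1.
Track Bezout coefficients alongside the remainders: start with r₀ = 521 = a·1 + b·0 (s = 1, t = 0) and r₁ = 243 = a·0 + b·1 (s = 0, t = 1); each new remainder r_{k+1} = r_{k-1} − q_k·r_k inherits s_{k+1} = s_{k-1} − q_k·s_k, t_{k+1} = t_{k-1} − q_k·t_k, so r_k = a·s_k + b·t_k at every step:
  q = 2: r = 35, s = 1 − 2·0 = 1, t = 0 − 2·1 = -2  (check: 521·1 + 243·(-2) = 35)
  q = 6: r = 33, s = 0 − 6·1 = -6, t = 1 − 6·(-2) = 13  (check: 521·(-6) + 243·13 = 33)
  q = 1: r = 2, s = 1 − 1·(-6) = 7, t = -2 − 1·13 = -15  (check: 521·7 + 243·(-15) = 2)
  q = 16: r = 1, s = -6 − 16·7 = -118, t = 13 − 16·(-15) = 253  (check: 521·(-118) + 243·253 = 1)
The row with r = 1 (the gcd) gives the Bezout coefficients s = -118, t = 253.
Result: 521 · (-118) + 243 · (253) = 1.

gcd(521, 243) = 1; s = -118, t = 253 (check: 521·(-118) + 243·253 = 1).


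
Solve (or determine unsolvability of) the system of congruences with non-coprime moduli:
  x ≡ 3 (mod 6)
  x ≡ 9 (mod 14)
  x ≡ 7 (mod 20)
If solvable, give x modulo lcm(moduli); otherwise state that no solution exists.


Moduli 6, 14, 20 are not pairwise coprime, so CRT works modulo lcm(m_i) when all pairwise compatibility conditions hold.
Pairwise compatibility: gcd(m_i, m_j) must divide a_i - a_j for every pair.
Merge one congruence at a time:
  Start: x ≡ 3 (mod 6).
  Combine with x ≡ 9 (mod 14): gcd(6, 14) = 2; 9 - 3 = 6, which IS divisible by 2, so compatible.
    Write x = 3 + 6·t and substitute into x ≡ 9 (mod 14): 6·t ≡ 9 − 3 = 6 (mod 14).
    Divide the congruence (and modulus) by g = 2: 3·t ≡ 3 (mod 7).
    The inverse of 3 mod 7 is 5 (since 3·5 = 15 = 2·7 + 1), so t ≡ 5·3 = 15 ≡ 1 (mod 7).
    Then x = 3 + 6·1 = 9, valid modulo lcm(6, 14) = 42: x ≡ 9 (mod 42).
  Combine with x ≡ 7 (mod 20): gcd(42, 20) = 2; 7 - 9 = -2, which IS divisible by 2, so compatible.
    Write x = 9 + 42·t and substitute into x ≡ 7 (mod 20): 42·t ≡ 7 − 9 = -2 (mod 20).
    Divide the congruence (and modulus) by g = 2: 21·t ≡ -1 (mod 10).
    Reduce coefficients mod 10: 1·t ≡ 9 (mod 10).
    So t ≡ 9 (mod 10).
    Then x = 9 + 42·9 = 387, valid modulo lcm(42, 20) = 420: x ≡ 387 (mod 420).
Verify: 387 mod 6 = 3, 387 mod 14 = 9, 387 mod 20 = 7.

x ≡ 387 (mod 420).
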